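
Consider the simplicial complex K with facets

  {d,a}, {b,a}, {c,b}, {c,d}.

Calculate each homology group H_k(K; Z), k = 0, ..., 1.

H_0 = Z,  H_1 = Z.

We work with the vertex ordering a < b < c < d. The simplices of K, each written with vertices in increasing order, are:

  0-simplices (4): a, b, c, d
  1-simplices (4): ab, ad, bc, cd

giving chain groups C_0 ≅ Z^4, C_1 ≅ Z^4.

∂_1: C_1 → C_0 sends each edge [p,q] (with p < q) to q − p. For instance
  ∂ad = d − a.
The 4×4 boundary matrix has rank 3 and Smith normal form diag(1,1,1).

Now H_k = ker ∂_k / im ∂_{k+1}, so:

  H_0: rank C_0 − rank ∂_1 = 4 − 3 = 1, and the invariant factors of ∂_1 are all 1, so H_0 = Z.
  H_1: rank ker ∂_1 − rank ∂_2 = (4 − 3) − 0 = 1, and there is no ∂_2, so H_1 = Z.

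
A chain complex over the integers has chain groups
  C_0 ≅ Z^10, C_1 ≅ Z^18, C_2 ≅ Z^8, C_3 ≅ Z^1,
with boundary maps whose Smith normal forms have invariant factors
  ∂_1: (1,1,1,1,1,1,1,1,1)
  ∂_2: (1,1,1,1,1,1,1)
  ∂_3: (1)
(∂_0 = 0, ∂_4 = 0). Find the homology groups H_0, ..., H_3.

H_0: b_0 = 10 − 0 − 9 = 1; torsion from ∂_1 factors > 1: none. So H_0 ≅ Z.
H_1: b_1 = 18 − 9 − 7 = 2; torsion from ∂_2 factors > 1: none. So H_1 ≅ Z^2.
H_2: b_2 = 8 − 7 − 1 = 0; torsion from ∂_3 factors > 1: none. So H_2 ≅ 0.
H_3: b_3 = 1 − 1 − 0 = 0; torsion from ∂_4 factors > 1: none. So H_3 ≅ 0.

H_0 ≅ Z,  H_1 ≅ Z^2,  H_2 = 0,  H_3 = 0.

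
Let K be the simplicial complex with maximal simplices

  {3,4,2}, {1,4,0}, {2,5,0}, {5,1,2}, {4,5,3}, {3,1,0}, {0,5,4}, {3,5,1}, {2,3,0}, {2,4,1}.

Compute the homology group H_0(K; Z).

H_0 ≅ Z.

Take the total order 0 < 1 < 2 < 3 < 4 < 5 on the vertex set. Then K (dimension 2) consists of the simplices:

  0-simplices (6): [0], [1], [2], [3], [4], [5]
  1-simplices (15): [0,1], [0,2], [0,3], [0,4], [0,5], [1,2], [1,3], [1,4], [1,5], [2,3], [2,4], [2,5], [3,4], [3,5], [4,5]
  2-simplices (10): [0,1,3], [0,1,4], [0,2,3], [0,2,5], [0,4,5], [1,2,4], [1,2,5], [1,3,5], [2,3,4], [3,4,5]

Hence C_0 ≅ Z^6, C_1 ≅ Z^15, C_2 ≅ Z^10.

Boundary ∂_1: C_1 → C_0 maps an edge to its endpoints' difference, ∂[p,q] = q − p. For instance
  ∂[2,3] = [3] − [2].
The 6×15 boundary matrix has rank 5 and Smith normal form diag(1,1,1,1,1).

The boundary map ∂_2: C_2 → C_1 sends each 2-simplex [p,q,r] to [q,r] − [p,r] + [p,q]. For instance
  ∂[0,2,5] = [2,5] − [0,5] + [0,2],
  ∂[1,2,5] = [2,5] − [1,5] + [1,2].
The resulting 15×10 matrix has rank 10, and its Smith normal form has invariant factors (1,1,1,1,1,1,1,1,1,2).

From H_k ≅ ker(∂_k) / im(∂_{k+1}) we obtain:

  H_0: rank C_0 − rank ∂_1 = 6 − 5 = 1, and the invariant factors of ∂_1 are all 1, so H_0 ≅ Z.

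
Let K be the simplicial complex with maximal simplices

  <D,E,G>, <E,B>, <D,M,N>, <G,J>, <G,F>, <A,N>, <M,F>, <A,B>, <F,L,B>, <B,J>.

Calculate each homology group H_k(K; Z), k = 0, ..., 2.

We work with the vertex ordering A < B < D < E < F < G < J < L < M < N. The simplices of K, each written with vertices in increasing order, are:

  0-simplices (10): A, B, D, E, F, G, J, L, M, N
  1-simplices (16): AB, AN, BE, BF, BJ, BL, DE, DG, DM, DN, EG, FG, FL, FM, GJ, MN
  2-simplices (3): BFL, DEG, DMN

Hence C_0 ≅ Z^10, C_1 ≅ Z^16, C_2 ≅ Z^3.

Boundary ∂_1: C_1 → C_0 maps an edge to its endpoints' difference, ∂[p,q] = q − p. For instance
  ∂BJ = J − B.
The resulting 10×16 matrix has rank 9, and its Smith normal form has invariant factors (1,1,1,1,1,1,1,1,1).

The boundary map ∂_2: C_2 → C_1 acts by ∂[p,q,r] = [q,r] − [p,r] + [p,q]. For instance
  ∂DMN = MN − DN + DM,
  ∂BFL = FL − BL + BF.
This gives a 16×3 integer matrix of rank 3; reducing to Smith normal form yields diagonal entries (1,1,1).

Computing H_k = (kernel of ∂_k) / (image of ∂_{k+1}):

  H_0: rank C_0 − rank ∂_1 = 10 − 9 = 1, and the invariant factors of ∂_1 are all 1, so H_0 ≅ Z.
  H_1: rank ker ∂_1 − rank ∂_2 = (16 − 9) − 3 = 4, and the invariant factors of ∂_2 are all 1, so H_1 ≅ Z^4.
  H_2: rank ker ∂_2 − rank ∂_3 = (3 − 3) − 0 = 0, and there is no ∂_3, so H_2 ≅ 0.

As a check, the Euler characteristic is 10 − 16 + 3 = -3, which agrees with 1 − 4 + 0 = -3.

H_0 = Z,  H_1 = Z^4,  H_2 = 0.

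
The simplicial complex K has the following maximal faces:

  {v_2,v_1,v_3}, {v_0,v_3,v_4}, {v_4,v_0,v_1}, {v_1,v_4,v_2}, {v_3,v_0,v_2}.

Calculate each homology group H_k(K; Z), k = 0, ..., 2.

H_0 ≅ Z,  H_1 ≅ Z,  H_2 = 0.

Order the vertices as v_0 < v_1 < v_2 < v_3 < v_4. Listing each simplex with vertices in this order, K has dimension 2 with simplices:

  0-simplices (5): [v_0], [v_1], [v_2], [v_3], [v_4]
  1-simplices (10): [v_0,v_1], [v_0,v_2], [v_0,v_3], [v_0,v_4], [v_1,v_2], [v_1,v_3], [v_1,v_4], [v_2,v_3], [v_2,v_4], [v_3,v_4]
  2-simplices (5): [v_0,v_1,v_4], [v_0,v_2,v_3], [v_0,v_3,v_4], [v_1,v_2,v_3], [v_1,v_2,v_4]

giving chain groups C_0 ≅ Z^5, C_1 ≅ Z^10, C_2 ≅ Z^5.

The boundary map ∂_1: C_1 → C_0 maps an edge to its endpoints' difference, ∂[p,q] = q − p.
The resulting 5×10 matrix has rank 4, and its Smith normal form has invariant factors (1,1,1,1).

Boundary ∂_2: C_2 → C_1 maps a triangle to the signed sum of its edges. For instance
  ∂[v_1,v_2,v_4] = [v_2,v_4] − [v_1,v_4] + [v_1,v_2],
  ∂[v_1,v_2,v_3] = [v_2,v_3] − [v_1,v_3] + [v_1,v_2].
The resulting 10×5 matrix has rank 5, and its Smith normal form has invariant factors (1,1,1,1,1).

Now H_k = ker ∂_k / im ∂_{k+1}, so:

  H_0: rank C_0 − rank ∂_1 = 5 − 4 = 1, and the invariant factors of ∂_1 are all 1, so H_0 = Z.
  H_1: rank ker ∂_1 − rank ∂_2 = (10 − 4) − 5 = 1, and the invariant factors of ∂_2 are all 1, so H_1 = Z.
  H_2: rank ker ∂_2 − rank ∂_3 = (5 − 5) − 0 = 0, and there is no ∂_3, so H_2 = 0.

As a check, the Euler characteristic is 5 − 10 + 5 = 0, which agrees with 1 − 1 + 0 = 0.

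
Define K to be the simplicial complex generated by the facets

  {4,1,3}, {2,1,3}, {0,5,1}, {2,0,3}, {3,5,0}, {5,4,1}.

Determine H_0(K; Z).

Fix the vertex order 0 < 1 < 2 < 3 < 4 < 5 and write every simplex with vertices in increasing order. Then dim K = 2 and the simplices of K are:

  0-simplices (6): [0], [1], [2], [3], [4], [5]
  1-simplices (12): [0,1], [0,2], [0,3], [0,5], [1,2], [1,3], [1,4], [1,5], [2,3], [3,4], [3,5], [4,5]
  2-simplices (6): [0,1,5], [0,2,3], [0,3,5], [1,2,3], [1,3,4], [1,4,5]

so the chain groups are C_0 ≅ Z^6, C_1 ≅ Z^12, C_2 ≅ Z^6.

Boundary ∂_1: C_1 → C_0 is given by ∂[p,q] = [q] − [p].
As a 6×12 matrix over Z this has rank 5, with invariant factors (1,1,1,1,1).

Boundary ∂_2: C_2 → C_1 maps a triangle to the signed sum of its edges. For instance
  ∂[1,4,5] = [4,5] − [1,5] + [1,4],
  ∂[1,3,4] = [3,4] − [1,4] + [1,3].
This gives a 12×6 integer matrix of rank 6; reducing to Smith normal form yields diagonal entries (1,1,1,1,1,1).

Computing H_k = (kernel of ∂_k) / (image of ∂_{k+1}):

  H_0: rank C_0 − rank ∂_1 = 6 − 5 = 1, and the invariant factors of ∂_1 are all 1, so H_0 = Z.

H_0 = Z.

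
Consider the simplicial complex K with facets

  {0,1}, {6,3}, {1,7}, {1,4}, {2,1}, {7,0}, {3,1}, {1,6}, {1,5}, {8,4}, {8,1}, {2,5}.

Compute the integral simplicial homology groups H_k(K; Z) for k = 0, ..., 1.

H_0 ≅ Z,  H_1 ≅ Z^4.

Order the vertices as 0 < 1 < 2 < 3 < 4 < 5 < 6 < 7 < 8. Listing each simplex with vertices in this order, K has dimension 1 with simplices:

  0-simplices (9): [0], [1], [2], [3], [4], [5], [6], [7], [8]
  1-simplices (12): [0,1], [0,7], [1,2], [1,3], [1,4], [1,5], [1,6], [1,7], [1,8], [2,5], [3,6], [4,8]

so the chain groups are C_0 ≅ Z^9, C_1 ≅ Z^12.

The boundary map ∂_1: C_1 → C_0 maps an edge to its endpoints' difference, ∂[p,q] = q − p.
The resulting 9×12 matrix has rank 8, and its Smith normal form has invariant factors (1,1,1,1,1,1,1,1).

Computing H_k = (kernel of ∂_k) / (image of ∂_{k+1}):

  H_0: rank C_0 − rank ∂_1 = 9 − 8 = 1, and the invariant factors of ∂_1 are all 1, so H_0 ≅ Z.
  H_1: rank ker ∂_1 − rank ∂_2 = (12 − 8) − 0 = 4, and there is no ∂_2, so H_1 ≅ Z^4.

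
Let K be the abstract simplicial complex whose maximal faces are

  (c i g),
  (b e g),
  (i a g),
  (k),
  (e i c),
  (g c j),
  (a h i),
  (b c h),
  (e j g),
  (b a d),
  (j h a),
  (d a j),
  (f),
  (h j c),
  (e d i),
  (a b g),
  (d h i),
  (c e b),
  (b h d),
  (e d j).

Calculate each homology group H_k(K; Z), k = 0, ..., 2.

H_0 ≅ Z^3,  H_1 ≅ Z ⊕ Z/2,  H_2 = 0.

Take the total order a < b < c < d < e < f < g < h < i < j < k on the vertex set. Then K (dimension 2) consists of the simplices:

  0-simplices (11): a, b, c, d, e, f, g, h, i, j, k
  1-simplices (27): ab, ad, ag, ah, ai, aj, bc, bd, be, bg, bh, ce, cg, ch, ci, cj, de, dh, di, dj, eg, ei, ej, gi, gj, hi, hj
  2-simplices (18): abd, abg, adj, agi, ahi, ahj, bce, bch, bdh, beg, cei, cgi, cgj, chj, dei, dej, dhi, egj

so the chain groups are C_0 ≅ Z^11, C_1 ≅ Z^27, C_2 ≅ Z^18.

∂_1: C_1 → C_0 is given by ∂[p,q] = [q] − [p]. For instance
  ∂de = e − d.
This gives a 11×27 integer matrix of rank 8; reducing to Smith normal form yields diagonal entries (1,1,1,1,1,1,1,1).

Boundary ∂_2: C_2 → C_1 sends each 2-simplex [p,q,r] to [q,r] − [p,r] + [p,q]. For instance
  ∂abd = bd − ad + ab,
  ∂egj = gj − ej + eg.
The 27×18 boundary matrix has rank 18 and Smith normal form diag(1,1,1,1,1,1,1,1,1,1,1,1,1,1,1,1,1,2).

From H_k ≅ ker(∂_k) / im(∂_{k+1}) we obtain:

  H_0: rank C_0 − rank ∂_1 = 11 − 8 = 3, and the invariant factors of ∂_1 are all 1, so H_0 = Z^3.
  H_1: rank ker ∂_1 − rank ∂_2 = (27 − 8) − 18 = 1, and ∂_2 has invariant factor 2 > 1, so H_1 = Z ⊕ Z/2.
  H_2: rank ker ∂_2 − rank ∂_3 = (18 − 18) − 0 = 0, and there is no ∂_3, so H_2 = 0.

As a check, the Euler characteristic is 11 − 27 + 18 = 2, which agrees with 3 − 1 + 0 = 2.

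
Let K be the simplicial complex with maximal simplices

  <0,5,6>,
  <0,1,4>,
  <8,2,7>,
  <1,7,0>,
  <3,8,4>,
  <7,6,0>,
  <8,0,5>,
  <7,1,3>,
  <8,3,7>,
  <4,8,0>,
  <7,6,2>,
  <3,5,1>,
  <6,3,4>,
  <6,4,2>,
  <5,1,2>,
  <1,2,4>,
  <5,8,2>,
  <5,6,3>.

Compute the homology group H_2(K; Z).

Take the total order 0 < 1 < 2 < 3 < 4 < 5 < 6 < 7 < 8 on the vertex set. Then K (dimension 2) consists of the simplices:

  0-simplices (9): [0], [1], [2], [3], [4], [5], [6], [7], [8]
  1-simplices (27): (27 of them)
  2-simplices (18): [0,1,4], [0,1,7], [0,4,8], [0,5,6], [0,5,8], [0,6,7], [1,2,4], [1,2,5], [1,3,5], [1,3,7], [2,4,6], [2,5,8], [2,6,7], [2,7,8], [3,4,6], [3,4,8], [3,5,6], [3,7,8]

giving chain groups C_0 ≅ Z^9, C_1 ≅ Z^27, C_2 ≅ Z^18.

Boundary ∂_1: C_1 → C_0 is given by ∂[p,q] = [q] − [p].
As a 9×27 matrix over Z this has rank 8, with invariant factors (1,1,1,1,1,1,1,1).

∂_2: C_2 → C_1 maps a triangle to the signed sum of its edges. For instance
  ∂[1,3,5] = [3,5] − [1,5] + [1,3],
  ∂[3,7,8] = [7,8] − [3,8] + [3,7].
The 27×18 boundary matrix has rank 17 and Smith normal form diag(1,1,1,1,1,1,1,1,1,1,1,1,1,1,1,1,1).

Computing H_k = (kernel of ∂_k) / (image of ∂_{k+1}):

  H_2: rank ker ∂_2 − rank ∂_3 = (18 − 17) − 0 = 1, and there is no ∂_3, so H_2 = Z.

(K is a triangulation of the torus T^2.)

H_2 ≅ Z.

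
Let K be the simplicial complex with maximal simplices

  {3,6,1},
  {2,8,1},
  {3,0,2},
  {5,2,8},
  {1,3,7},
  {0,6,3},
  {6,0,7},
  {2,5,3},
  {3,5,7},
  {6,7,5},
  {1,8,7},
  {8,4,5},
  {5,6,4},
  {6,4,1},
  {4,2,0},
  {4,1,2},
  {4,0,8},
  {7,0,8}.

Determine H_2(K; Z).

Order the vertices as 0 < 1 < 2 < 3 < 4 < 5 < 6 < 7 < 8. Listing each simplex with vertices in this order, K has dimension 2 with simplices:

  0-simplices (9): [0], [1], [2], [3], [4], [5], [6], [7], [8]
  1-simplices (27): (27 of them)
  2-simplices (18): [0,2,3], [0,2,4], [0,3,6], [0,4,8], [0,6,7], [0,7,8], [1,2,4], [1,2,8], [1,3,6], [1,3,7], [1,4,6], [1,7,8], [2,3,5], [2,5,8], [3,5,7], [4,5,6], [4,5,8], [5,6,7]

so the chain groups are C_0 ≅ Z^9, C_1 ≅ Z^27, C_2 ≅ Z^18.

The boundary map ∂_1: C_1 → C_0 sends each edge [p,q] (with p < q) to q − p. For instance
  ∂[2,8] = [8] − [2].
The 9×27 boundary matrix has rank 8 and Smith normal form diag(1,1,1,1,1,1,1,1).

The boundary map ∂_2: C_2 → C_1 acts by ∂[p,q,r] = [q,r] − [p,r] + [p,q]. For instance
  ∂[0,2,4] = [2,4] − [0,4] + [0,2],
  ∂[1,3,7] = [3,7] − [1,7] + [1,3].
The 27×18 boundary matrix has rank 18 and Smith normal form diag(1,1,1,1,1,1,1,1,1,1,1,1,1,1,1,1,1,2).

Reading off H_k = ker ∂_k / im ∂_{k+1}:

  H_2: rank ker ∂_2 − rank ∂_3 = (18 − 18) − 0 = 0, and there is no ∂_3, so H_2 ≅ 0.

H_2 ≅ 0.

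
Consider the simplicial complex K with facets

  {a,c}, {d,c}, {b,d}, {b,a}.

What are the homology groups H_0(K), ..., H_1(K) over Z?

H_0 = Z,  H_1 = Z.

Fix the vertex order a < b < c < d and write every simplex with vertices in increasing order. Then dim K = 1 and the simplices of K are:

  0-simplices (4): a, b, c, d
  1-simplices (4): ab, ac, bd, cd

giving chain groups C_0 ≅ Z^4, C_1 ≅ Z^4.

∂_1: C_1 → C_0 is given by ∂[p,q] = [q] − [p].
The 4×4 boundary matrix has rank 3 and Smith normal form diag(1,1,1).

Now H_k = ker ∂_k / im ∂_{k+1}, so:

  H_0: rank C_0 − rank ∂_1 = 4 − 3 = 1, and the invariant factors of ∂_1 are all 1, so H_0 ≅ Z.
  H_1: rank ker ∂_1 − rank ∂_2 = (4 − 3) − 0 = 1, and there is no ∂_2, so H_1 ≅ Z.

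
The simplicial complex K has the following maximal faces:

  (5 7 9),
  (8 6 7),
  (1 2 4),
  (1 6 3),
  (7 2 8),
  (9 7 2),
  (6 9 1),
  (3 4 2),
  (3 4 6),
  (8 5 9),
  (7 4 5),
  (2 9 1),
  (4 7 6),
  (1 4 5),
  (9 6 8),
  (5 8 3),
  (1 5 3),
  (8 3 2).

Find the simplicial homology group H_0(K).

Order the vertices as 1 < 2 < 3 < 4 < 5 < 6 < 7 < 8 < 9. Listing each simplex with vertices in this order, K has dimension 2 with simplices:

  0-simplices (9): [1], [2], [3], [4], [5], [6], [7], [8], [9]
  1-simplices (27): (27 of them)
  2-simplices (18): [1,2,4], [1,2,9], [1,3,5], [1,3,6], [1,4,5], [1,6,9], [2,3,4], [2,3,8], [2,7,8], [2,7,9], [3,4,6], [3,5,8], [4,5,7], [4,6,7], [5,7,9], [5,8,9], [6,7,8], [6,8,9]

so the chain groups are C_0 ≅ Z^9, C_1 ≅ Z^27, C_2 ≅ Z^18.

The boundary map ∂_1: C_1 → C_0 is given by ∂[p,q] = [q] − [p]. For instance
  ∂[4,6] = [6] − [4].
The 9×27 boundary matrix has rank 8 and Smith normal form diag(1,1,1,1,1,1,1,1).

The boundary map ∂_2: C_2 → C_1 maps a triangle to the signed sum of its edges. For instance
  ∂[2,7,8] = [7,8] − [2,8] + [2,7],
  ∂[3,5,8] = [5,8] − [3,8] + [3,5].
The resulting 27×18 matrix has rank 18, and its Smith normal form has invariant factors (1,1,1,1,1,1,1,1,1,1,1,1,1,1,1,1,1,2).

Reading off H_k = ker ∂_k / im ∂_{k+1}:

  H_0: rank C_0 − rank ∂_1 = 9 − 8 = 1, and the invariant factors of ∂_1 are all 1, so H_0 ≅ Z.

(K is a triangulation of the Klein bottle.)

H_0 = Z.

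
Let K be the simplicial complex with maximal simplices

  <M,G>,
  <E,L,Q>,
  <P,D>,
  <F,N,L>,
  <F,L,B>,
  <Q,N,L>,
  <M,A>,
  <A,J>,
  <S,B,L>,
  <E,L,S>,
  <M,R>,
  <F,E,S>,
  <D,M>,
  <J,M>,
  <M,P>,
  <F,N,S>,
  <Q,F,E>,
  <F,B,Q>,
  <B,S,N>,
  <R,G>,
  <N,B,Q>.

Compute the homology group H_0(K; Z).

Fix the vertex order A < B < D < E < F < G < J < L < M < N < P < Q < R < S and write every simplex with vertices in increasing order. Then dim K = 2 and the simplices of K are:

  0-simplices (14): A, B, D, E, F, G, J, L, M, N, P, Q, R, S
  1-simplices (27): AJ, AM, BF, BL, BN, BQ, BS, DM, DP, EF, EL, EQ, ES, FL, FN, FQ, FS, GM, GR, JM, LN, LQ, LS, MP, MR, NQ, NS
  2-simplices (12): BFL, BFQ, BLS, BNQ, BNS, EFQ, EFS, ELQ, ELS, FLN, FNS, LNQ

giving chain groups C_0 ≅ Z^14, C_1 ≅ Z^27, C_2 ≅ Z^12.

The boundary map ∂_1: C_1 → C_0 is given by ∂[p,q] = [q] − [p]. For instance
  ∂EF = F − E.
The resulting 14×27 matrix has rank 12, and its Smith normal form has invariant factors (1,1,1,1,1,1,1,1,1,1,1,1).

The boundary map ∂_2: C_2 → C_1 acts by ∂[p,q,r] = [q,r] − [p,r] + [p,q]. For instance
  ∂BFL = FL − BL + BF,
  ∂FNS = NS − FS + FN.
The resulting 27×12 matrix has rank 12, and its Smith normal form has invariant factors (1,1,1,1,1,1,1,1,1,1,1,2).

Computing H_k = (kernel of ∂_k) / (image of ∂_{k+1}):

  H_0: rank C_0 − rank ∂_1 = 14 − 12 = 2, and the invariant factors of ∂_1 are all 1, so H_0 = Z^2.

H_0 ≅ Z^2.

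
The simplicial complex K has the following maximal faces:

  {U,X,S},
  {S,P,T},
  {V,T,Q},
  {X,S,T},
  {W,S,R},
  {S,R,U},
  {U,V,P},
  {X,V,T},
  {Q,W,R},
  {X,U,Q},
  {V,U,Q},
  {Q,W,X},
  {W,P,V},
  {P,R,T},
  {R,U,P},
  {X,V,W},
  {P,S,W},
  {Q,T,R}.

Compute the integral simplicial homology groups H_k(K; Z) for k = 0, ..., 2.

H_0 ≅ Z,  H_1 ≅ Z ⊕ Z_2,  H_2 = 0.

We work with the vertex ordering P < Q < R < S < T < U < V < W < X. The simplices of K, each written with vertices in increasing order, are:

  0-simplices (9): P, Q, R, S, T, U, V, W, X
  1-simplices (27): PR, PS, PT, PU, PV, PW, QR, QT, QU, QV, QW, QX, RS, RT, RU, RW, ST, SU, SW, SX, TV, TX, UV, UX, VW, VX, WX
  2-simplices (18): PRT, PRU, PST, PSW, PUV, PVW, QRT, QRW, QTV, QUV, QUX, QWX, RSU, RSW, STX, SUX, TVX, VWX

giving chain groups C_0 ≅ Z^9, C_1 ≅ Z^27, C_2 ≅ Z^18.

Boundary ∂_1: C_1 → C_0 maps an edge to its endpoints' difference, ∂[p,q] = q − p. For instance
  ∂UV = V − U.
The resulting 9×27 matrix has rank 8, and its Smith normal form has invariant factors (1,1,1,1,1,1,1,1).

∂_2: C_2 → C_1 sends each 2-simplex [p,q,r] to [q,r] − [p,r] + [p,q]. For instance
  ∂QWX = WX − QX + QW,
  ∂PSW = SW − PW + PS.
As a 27×18 matrix over Z this has rank 18, with invariant factors (1,1,1,1,1,1,1,1,1,1,1,1,1,1,1,1,1,2).

From H_k ≅ ker(∂_k) / im(∂_{k+1}) we obtain:

  H_0: rank C_0 − rank ∂_1 = 9 − 8 = 1, and the invariant factors of ∂_1 are all 1, so H_0 = Z.
  H_1: rank ker ∂_1 − rank ∂_2 = (27 − 8) − 18 = 1, and ∂_2 has invariant factor 2 > 1, so H_1 = Z ⊕ Z_2.
  H_2: rank ker ∂_2 − rank ∂_3 = (18 − 18) − 0 = 0, and there is no ∂_3, so H_2 = 0.

As a check, the Euler characteristic is 9 − 27 + 18 = 0, which agrees with 1 − 1 + 0 = 0.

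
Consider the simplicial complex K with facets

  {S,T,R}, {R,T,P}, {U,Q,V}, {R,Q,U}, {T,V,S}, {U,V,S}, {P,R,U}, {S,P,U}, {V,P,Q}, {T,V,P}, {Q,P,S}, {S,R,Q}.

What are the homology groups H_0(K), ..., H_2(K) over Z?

H_0 ≅ Z,  H_1 ≅ Z_2,  H_2 = 0.

K has 7 vertices, 18 edges, 12 triangles.
rank ∂_0 = 0, rank ∂_1 = 6 ⇒ b_0 = 7 − 0 − 6 = 1; all invariant factors of ∂_1 are 1 so no torsion. So H_0 ≅ Z.
rank ∂_1 = 6, rank ∂_2 = 12 ⇒ b_1 = 18 − 6 − 12 = 0; ∂_2 has invariant factor(s) [2] giving torsion. So H_1 ≅ Z_2.
rank ∂_2 = 12, rank ∂_3 = 0 ⇒ b_2 = 12 − 12 − 0 = 0. So H_2 ≅ 0.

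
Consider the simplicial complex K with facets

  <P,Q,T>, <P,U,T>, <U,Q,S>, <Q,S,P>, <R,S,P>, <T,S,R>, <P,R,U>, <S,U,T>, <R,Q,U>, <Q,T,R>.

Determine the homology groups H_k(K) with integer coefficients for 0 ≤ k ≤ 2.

Take the total order P < Q < R < S < T < U on the vertex set. Then K (dimension 2) consists of the simplices:

  0-simplices (6): P, Q, R, S, T, U
  1-simplices (15): PQ, PR, PS, PT, PU, QR, QS, QT, QU, RS, RT, RU, ST, SU, TU
  2-simplices (10): PQS, PQT, PRS, PRU, PTU, QRT, QRU, QSU, RST, STU

giving chain groups C_0 ≅ Z^6, C_1 ≅ Z^15, C_2 ≅ Z^10.

The boundary map ∂_1: C_1 → C_0 is given by ∂[p,q] = [q] − [p]. For instance
  ∂ST = T − S.
The resulting 6×15 matrix has rank 5, and its Smith normal form has invariant factors (1,1,1,1,1).

Boundary ∂_2: C_2 → C_1 acts by ∂[p,q,r] = [q,r] − [p,r] + [p,q]. For instance
  ∂RST = ST − RT + RS,
  ∂QSU = SU − QU + QS.
The resulting 15×10 matrix has rank 10, and its Smith normal form has invariant factors (1,1,1,1,1,1,1,1,1,2).

From H_k ≅ ker(∂_k) / im(∂_{k+1}) we obtain:

  H_0: rank C_0 − rank ∂_1 = 6 − 5 = 1, and the invariant factors of ∂_1 are all 1, so H_0 ≅ Z.
  H_1: rank ker ∂_1 − rank ∂_2 = (15 − 5) − 10 = 0, and ∂_2 has invariant factor 2 > 1, so H_1 ≅ Z/2.
  H_2: rank ker ∂_2 − rank ∂_3 = (10 − 10) − 0 = 0, and there is no ∂_3, so H_2 ≅ 0.

(K is a triangulation of the real projective plane RP^2.)

H_0 = Z,  H_1 = Z/2,  H_2 = 0.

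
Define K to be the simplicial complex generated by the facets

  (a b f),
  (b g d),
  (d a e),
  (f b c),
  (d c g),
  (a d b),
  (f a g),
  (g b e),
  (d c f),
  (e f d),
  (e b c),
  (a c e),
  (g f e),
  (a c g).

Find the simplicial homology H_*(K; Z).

H_0 ≅ Z,  H_1 ≅ Z^2,  H_2 ≅ Z.

Take the total order a < b < c < d < e < f < g on the vertex set. Then K (dimension 2) consists of the simplices:

  0-simplices (7): a, b, c, d, e, f, g
  1-simplices (21): ab, ac, ad, ae, af, ag, bc, bd, be, bf, bg, cd, ce, cf, cg, de, df, dg, ef, eg, fg
  2-simplices (14): abd, abf, ace, acg, ade, afg, bce, bcf, bdg, beg, cdf, cdg, def, efg

giving chain groups C_0 ≅ Z^7, C_1 ≅ Z^21, C_2 ≅ Z^14.

The boundary map ∂_1: C_1 → C_0 is given by ∂[p,q] = [q] − [p].
The resulting 7×21 matrix has rank 6, and its Smith normal form has invariant factors (1,1,1,1,1,1).

The boundary map ∂_2: C_2 → C_1 maps a triangle to the signed sum of its edges. For instance
  ∂def = ef − df + de,
  ∂cdg = dg − cg + cd.
As a 21×14 matrix over Z this has rank 13, with invariant factors (1,1,1,1,1,1,1,1,1,1,1,1,1).

From H_k ≅ ker(∂_k) / im(∂_{k+1}) we obtain:

  H_0: rank C_0 − rank ∂_1 = 7 − 6 = 1, and the invariant factors of ∂_1 are all 1, so H_0 = Z.
  H_1: rank ker ∂_1 − rank ∂_2 = (21 − 6) − 13 = 2, and the invariant factors of ∂_2 are all 1, so H_1 = Z^2.
  H_2: rank ker ∂_2 − rank ∂_3 = (14 − 13) − 0 = 1, and there is no ∂_3, so H_2 = Z.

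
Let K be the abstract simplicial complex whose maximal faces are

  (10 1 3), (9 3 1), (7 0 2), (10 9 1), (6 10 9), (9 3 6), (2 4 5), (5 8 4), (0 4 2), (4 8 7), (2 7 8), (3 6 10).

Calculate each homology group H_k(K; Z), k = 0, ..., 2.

H_0 ≅ Z^2,  H_1 ≅ Z,  H_2 ≅ Z.

Fix the vertex order 0 < 1 < 2 < 3 < 4 < 5 < 6 < 7 < 8 < 9 < 10 and write every simplex with vertices in increasing order. Then dim K = 2 and the simplices of K are:

  0-simplices (11): [0], [1], [2], [3], [4], [5], [6], [7], [8], [9], [10]
  1-simplices (21): [0,2], [0,4], [0,7], [1,3], [1,9], [1,10], [2,4], [2,5], [2,7], [2,8], [3,6], [3,9], [3,10], [4,5], [4,7], [4,8], [5,8], [6,9], [6,10], [7,8], [9,10]
  2-simplices (12): [0,2,4], [0,2,7], [1,3,9], [1,3,10], [1,9,10], [2,4,5], [2,7,8], [3,6,9], [3,6,10], [4,5,8], [4,7,8], [6,9,10]

giving chain groups C_0 ≅ Z^11, C_1 ≅ Z^21, C_2 ≅ Z^12.

∂_1: C_1 → C_0 maps an edge to its endpoints' difference, ∂[p,q] = q − p. For instance
  ∂[4,8] = [8] − [4].
The 11×21 boundary matrix has rank 9 and Smith normal form diag(1,1,1,1,1,1,1,1,1).

The boundary map ∂_2: C_2 → C_1 maps a triangle to the signed sum of its edges. For instance
  ∂[2,4,5] = [4,5] − [2,5] + [2,4],
  ∂[1,3,10] = [3,10] − [1,10] + [1,3].
The 21×12 boundary matrix has rank 11 and Smith normal form diag(1,1,1,1,1,1,1,1,1,1,1).

Reading off H_k = ker ∂_k / im ∂_{k+1}:

  H_0: rank C_0 − rank ∂_1 = 11 − 9 = 2, and the invariant factors of ∂_1 are all 1, so H_0 = Z^2.
  H_1: rank ker ∂_1 − rank ∂_2 = (21 − 9) − 11 = 1, and the invariant factors of ∂_2 are all 1, so H_1 = Z.
  H_2: rank ker ∂_2 − rank ∂_3 = (12 − 11) − 0 = 1, and there is no ∂_3, so H_2 = Z.

As a check, the Euler characteristic is 11 − 21 + 12 = 2, which agrees with 2 − 1 + 1 = 2.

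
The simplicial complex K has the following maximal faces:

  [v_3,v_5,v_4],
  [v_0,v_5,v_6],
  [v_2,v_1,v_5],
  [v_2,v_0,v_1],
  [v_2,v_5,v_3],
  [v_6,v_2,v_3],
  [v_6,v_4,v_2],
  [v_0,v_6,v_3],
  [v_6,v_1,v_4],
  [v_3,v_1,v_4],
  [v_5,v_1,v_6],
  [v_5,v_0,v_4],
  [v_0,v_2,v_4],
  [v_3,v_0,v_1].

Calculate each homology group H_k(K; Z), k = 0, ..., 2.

H_0 = Z,  H_1 = Z^2,  H_2 = Z.

Order the vertices as v_0 < v_1 < v_2 < v_3 < v_4 < v_5 < v_6. Listing each simplex with vertices in this order, K has dimension 2 with simplices:

  0-simplices (7): [v_0], [v_1], [v_2], [v_3], [v_4], [v_5], [v_6]
  1-simplices (21): (21 of them)
  2-simplices (14): (14 of them)

so the chain groups are C_0 ≅ Z^7, C_1 ≅ Z^21, C_2 ≅ Z^14.

∂_1: C_1 → C_0 is given by ∂[p,q] = [q] − [p]. For instance
  ∂[v_5,v_6] = [v_6] − [v_5].
As a 7×21 matrix over Z this has rank 6, with invariant factors (1,1,1,1,1,1).

The boundary map ∂_2: C_2 → C_1 sends each 2-simplex [p,q,r] to [q,r] − [p,r] + [p,q]. For instance
  ∂[v_0,v_1,v_2] = [v_1,v_2] − [v_0,v_2] + [v_0,v_1],
  ∂[v_0,v_3,v_6] = [v_3,v_6] − [v_0,v_6] + [v_0,v_3].
The resulting 21×14 matrix has rank 13, and its Smith normal form has invariant factors (1,1,1,1,1,1,1,1,1,1,1,1,1).

Now H_k = ker ∂_k / im ∂_{k+1}, so:

  H_0: rank C_0 − rank ∂_1 = 7 − 6 = 1, and the invariant factors of ∂_1 are all 1, so H_0 ≅ Z.
  H_1: rank ker ∂_1 − rank ∂_2 = (21 − 6) − 13 = 2, and the invariant factors of ∂_2 are all 1, so H_1 ≅ Z^2.
  H_2: rank ker ∂_2 − rank ∂_3 = (14 − 13) − 0 = 1, and there is no ∂_3, so H_2 ≅ Z.

(K is a triangulation of the torus T^2.)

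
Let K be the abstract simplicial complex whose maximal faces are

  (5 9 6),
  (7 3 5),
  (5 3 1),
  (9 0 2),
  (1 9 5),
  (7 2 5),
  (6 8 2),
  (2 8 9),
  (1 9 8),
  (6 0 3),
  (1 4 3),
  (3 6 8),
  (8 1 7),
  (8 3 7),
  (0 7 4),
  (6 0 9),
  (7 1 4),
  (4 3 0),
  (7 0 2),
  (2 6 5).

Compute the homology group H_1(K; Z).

H_1 = Z ⊕ Z/2Z.

K has 10 vertices, 30 edges, 20 triangles.
rank ∂_1 = 9, rank ∂_2 = 20 ⇒ b_1 = 30 − 9 − 20 = 1; ∂_2 has invariant factor(s) [2] giving torsion. So H_1 ≅ Z ⊕ Z/2Z.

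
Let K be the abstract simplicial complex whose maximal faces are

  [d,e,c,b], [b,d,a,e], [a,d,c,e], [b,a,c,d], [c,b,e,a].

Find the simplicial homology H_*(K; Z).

Take the total order a < b < c < d < e on the vertex set. Then K (dimension 3) consists of the simplices:

  0-simplices (5): a, b, c, d, e
  1-simplices (10): ab, ac, ad, ae, bc, bd, be, cd, ce, de
  2-simplices (10): abc, abd, abe, acd, ace, ade, bcd, bce, bde, cde
  3-simplices (5): abcd, abce, abde, acde, bcde

giving chain groups C_0 ≅ Z^5, C_1 ≅ Z^10, C_2 ≅ Z^10, C_3 ≅ Z^5.

The boundary map ∂_1: C_1 → C_0 is given by ∂[p,q] = [q] − [p]. For instance
  ∂ae = e − a.
The 5×10 boundary matrix has rank 4 and Smith normal form diag(1,1,1,1).

The boundary map ∂_2: C_2 → C_1 acts by ∂[p,q,r] = [q,r] − [p,r] + [p,q]. For instance
  ∂bde = de − be + bd,
  ∂bce = ce − be + bc.
This gives a 10×10 integer matrix of rank 6; reducing to Smith normal form yields diagonal entries (1,1,1,1,1,1).

∂_3: C_3 → C_2 sends each 3-simplex σ to the alternating sum Σ_i (−1)^i (σ with its i-th vertex removed). For instance
  ∂acde = cde − ade + ace − acd,
  ∂abde = bde − ade + abe − abd.
The resulting 10×5 matrix has rank 4, and its Smith normal form has invariant factors (1,1,1,1).

Now H_k = ker ∂_k / im ∂_{k+1}, so:

  H_0: rank C_0 − rank ∂_1 = 5 − 4 = 1, and the invariant factors of ∂_1 are all 1, so H_0 = Z.
  H_1: rank ker ∂_1 − rank ∂_2 = (10 − 4) − 6 = 0, and the invariant factors of ∂_2 are all 1, so H_1 = 0.
  H_2: rank ker ∂_2 − rank ∂_3 = (10 − 6) − 4 = 0, and the invariant factors of ∂_3 are all 1, so H_2 = 0.
  H_3: rank ker ∂_3 − rank ∂_4 = (5 − 4) − 0 = 1, and there is no ∂_4, so H_3 = Z.

As a check, the Euler characteristic is 5 − 10 + 10 − 5 = 0, which agrees with 1 − 0 + 0 − 1 = 0.

H_0 = Z,  H_1 = 0,  H_2 = 0,  H_3 = Z.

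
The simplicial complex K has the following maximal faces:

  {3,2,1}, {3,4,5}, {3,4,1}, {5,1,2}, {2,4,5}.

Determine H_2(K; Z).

H_2 ≅ 0.

Take the total order 1 < 2 < 3 < 4 < 5 on the vertex set. Then K (dimension 2) consists of the simplices:

  0-simplices (5): [1], [2], [3], [4], [5]
  1-simplices (10): [1,2], [1,3], [1,4], [1,5], [2,3], [2,4], [2,5], [3,4], [3,5], [4,5]
  2-simplices (5): [1,2,3], [1,2,5], [1,3,4], [2,4,5], [3,4,5]

so the chain groups are C_0 ≅ Z^5, C_1 ≅ Z^10, C_2 ≅ Z^5.

∂_1: C_1 → C_0 sends each edge [p,q] (with p < q) to q − p. For instance
  ∂[1,2] = [2] − [1].
The resulting 5×10 matrix has rank 4, and its Smith normal form has invariant factors (1,1,1,1).

∂_2: C_2 → C_1 maps a triangle to the signed sum of its edges. For instance
  ∂[2,4,5] = [4,5] − [2,5] + [2,4],
  ∂[1,2,5] = [2,5] − [1,5] + [1,2].
The 10×5 boundary matrix has rank 5 and Smith normal form diag(1,1,1,1,1).

Computing H_k = (kernel of ∂_k) / (image of ∂_{k+1}):

  H_2: rank ker ∂_2 − rank ∂_3 = (5 − 5) − 0 = 0, and there is no ∂_3, so H_2 ≅ 0.

(K is a triangulation of the Möbius band.)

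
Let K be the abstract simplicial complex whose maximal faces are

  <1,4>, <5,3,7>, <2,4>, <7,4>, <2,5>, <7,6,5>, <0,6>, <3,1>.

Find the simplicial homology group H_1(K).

H_1 ≅ Z^2.

We work with the vertex ordering 0 < 1 < 2 < 3 < 4 < 5 < 6 < 7. The simplices of K, each written with vertices in increasing order, are:

  0-simplices (8): [0], [1], [2], [3], [4], [5], [6], [7]
  1-simplices (11): [0,6], [1,3], [1,4], [2,4], [2,5], [3,5], [3,7], [4,7], [5,6], [5,7], [6,7]
  2-simplices (2): [3,5,7], [5,6,7]

giving chain groups C_0 ≅ Z^8, C_1 ≅ Z^11, C_2 ≅ Z^2.

∂_1: C_1 → C_0 is given by ∂[p,q] = [q] − [p]. For instance
  ∂[1,4] = [4] − [1].
This gives a 8×11 integer matrix of rank 7; reducing to Smith normal form yields diagonal entries (1,1,1,1,1,1,1).

∂_2: C_2 → C_1 maps a triangle to the signed sum of its edges. For instance
  ∂[3,5,7] = [5,7] − [3,7] + [3,5],
  ∂[5,6,7] = [6,7] − [5,7] + [5,6].
The resulting 11×2 matrix has rank 2, and its Smith normal form has invariant factors (1,1).

Computing H_k = (kernel of ∂_k) / (image of ∂_{k+1}):

  H_1: rank ker ∂_1 − rank ∂_2 = (11 − 7) − 2 = 2, and the invariant factors of ∂_2 are all 1, so H_1 ≅ Z^2.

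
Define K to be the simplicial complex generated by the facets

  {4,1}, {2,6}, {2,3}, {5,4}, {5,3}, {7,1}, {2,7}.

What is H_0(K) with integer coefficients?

Order the vertices as 1 < 2 < 3 < 4 < 5 < 6 < 7. Listing each simplex with vertices in this order, K has dimension 1 with simplices:

  0-simplices (7): [1], [2], [3], [4], [5], [6], [7]
  1-simplices (7): [1,4], [1,7], [2,3], [2,6], [2,7], [3,5], [4,5]

giving chain groups C_0 ≅ Z^7, C_1 ≅ Z^7.

∂_1: C_1 → C_0 is given by ∂[p,q] = [q] − [p]. For instance
  ∂[2,3] = [3] − [2].
The resulting 7×7 matrix has rank 6, and its Smith normal form has invariant factors (1,1,1,1,1,1).

From H_k ≅ ker(∂_k) / im(∂_{k+1}) we obtain:

  H_0: rank C_0 − rank ∂_1 = 7 − 6 = 1, and the invariant factors of ∂_1 are all 1, so H_0 = Z.

H_0 = Z.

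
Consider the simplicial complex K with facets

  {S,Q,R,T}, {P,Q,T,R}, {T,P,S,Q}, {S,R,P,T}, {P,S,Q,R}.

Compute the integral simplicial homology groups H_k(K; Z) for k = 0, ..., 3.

H_0 = Z,  H_1 = 0,  H_2 = 0,  H_3 = Z.

Fix the vertex order P < Q < R < S < T and write every simplex with vertices in increasing order. Then dim K = 3 and the simplices of K are:

  0-simplices (5): P, Q, R, S, T
  1-simplices (10): PQ, PR, PS, PT, QR, QS, QT, RS, RT, ST
  2-simplices (10): PQR, PQS, PQT, PRS, PRT, PST, QRS, QRT, QST, RST
  3-simplices (5): PQRS, PQRT, PQST, PRST, QRST

Hence C_0 ≅ Z^5, C_1 ≅ Z^10, C_2 ≅ Z^10, C_3 ≅ Z^5.

Boundary ∂_1: C_1 → C_0 sends each edge [p,q] (with p < q) to q − p.
This gives a 5×10 integer matrix of rank 4; reducing to Smith normal form yields diagonal entries (1,1,1,1).

∂_2: C_2 → C_1 sends each 2-simplex [p,q,r] to [q,r] − [p,r] + [p,q]. For instance
  ∂RST = ST − RT + RS,
  ∂PQT = QT − PT + PQ.
The 10×10 boundary matrix has rank 6 and Smith normal form diag(1,1,1,1,1,1).

Boundary ∂_3: C_3 → C_2 sends each 3-simplex σ to the alternating sum Σ_i (−1)^i (σ with its i-th vertex removed). For instance
  ∂PQRS = QRS − PRS + PQS − PQR,
  ∂PQRT = QRT − PRT + PQT − PQR.
The resulting 10×5 matrix has rank 4, and its Smith normal form has invariant factors (1,1,1,1).

Computing H_k = (kernel of ∂_k) / (image of ∂_{k+1}):

  H_0: rank C_0 − rank ∂_1 = 5 − 4 = 1, and the invariant factors of ∂_1 are all 1, so H_0 = Z.
  H_1: rank ker ∂_1 − rank ∂_2 = (10 − 4) − 6 = 0, and the invariant factors of ∂_2 are all 1, so H_1 = 0.
  H_2: rank ker ∂_2 − rank ∂_3 = (10 − 6) − 4 = 0, and the invariant factors of ∂_3 are all 1, so H_2 = 0.
  H_3: rank ker ∂_3 − rank ∂_4 = (5 − 4) − 0 = 1, and there is no ∂_4, so H_3 = Z.

As a check, the Euler characteristic is 5 − 10 + 10 − 5 = 0, which agrees with 1 − 0 + 0 − 1 = 0.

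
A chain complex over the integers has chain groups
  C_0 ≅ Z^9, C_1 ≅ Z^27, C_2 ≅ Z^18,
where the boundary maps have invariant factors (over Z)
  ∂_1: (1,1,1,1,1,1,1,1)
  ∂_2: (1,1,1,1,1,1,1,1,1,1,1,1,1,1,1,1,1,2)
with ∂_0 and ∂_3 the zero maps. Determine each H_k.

H_0 ≅ Z,  H_1 ≅ Z ⊕ Z/2,  H_2 = 0.

H_0: b_0 = 9 − 0 − 8 = 1; torsion from ∂_1 factors > 1: none. So H_0 ≅ Z.
H_1: b_1 = 27 − 8 − 18 = 1; torsion from ∂_2 factors > 1: [2]. So H_1 ≅ Z ⊕ Z/2.
H_2: b_2 = 18 − 18 − 0 = 0; torsion from ∂_3 factors > 1: none. So H_2 ≅ 0.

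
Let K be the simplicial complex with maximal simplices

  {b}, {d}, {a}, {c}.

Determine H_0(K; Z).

H_0 ≅ Z^4.

Take the total order a < b < c < d on the vertex set. Then K (dimension 0) consists of the simplices:

  0-simplices (4): a, b, c, d

Hence C_0 ≅ Z^4.

Reading off H_k = ker ∂_k / im ∂_{k+1}:

  H_0: rank C_0 − rank ∂_1 = 4 − 0 = 4, and there is no ∂_1, so H_0 ≅ Z^4.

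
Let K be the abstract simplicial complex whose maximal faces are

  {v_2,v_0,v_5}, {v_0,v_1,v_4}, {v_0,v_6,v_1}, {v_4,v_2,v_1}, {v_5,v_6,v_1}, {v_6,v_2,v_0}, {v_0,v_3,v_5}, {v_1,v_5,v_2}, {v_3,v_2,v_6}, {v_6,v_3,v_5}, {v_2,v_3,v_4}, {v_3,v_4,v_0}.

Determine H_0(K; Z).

H_0 = Z.

Fix the vertex order v_0 < v_1 < v_2 < v_3 < v_4 < v_5 < v_6 and write every simplex with vertices in increasing order. Then dim K = 2 and the simplices of K are:

  0-simplices (7): [v_0], [v_1], [v_2], [v_3], [v_4], [v_5], [v_6]
  1-simplices (18): (18 of them)
  2-simplices (12): (12 of them)

Hence C_0 ≅ Z^7, C_1 ≅ Z^18, C_2 ≅ Z^12.

The boundary map ∂_1: C_1 → C_0 maps an edge to its endpoints' difference, ∂[p,q] = q − p.
This gives a 7×18 integer matrix of rank 6; reducing to Smith normal form yields diagonal entries (1,1,1,1,1,1).

Boundary ∂_2: C_2 → C_1 sends each 2-simplex [p,q,r] to [q,r] − [p,r] + [p,q]. For instance
  ∂[v_3,v_5,v_6] = [v_5,v_6] − [v_3,v_6] + [v_3,v_5],
  ∂[v_1,v_5,v_6] = [v_5,v_6] − [v_1,v_6] + [v_1,v_5].
As a 18×12 matrix over Z this has rank 12, with invariant factors (1,1,1,1,1,1,1,1,1,1,1,2).

Now H_k = ker ∂_k / im ∂_{k+1}, so:

  H_0: rank C_0 − rank ∂_1 = 7 − 6 = 1, and the invariant factors of ∂_1 are all 1, so H_0 ≅ Z.

(K is a triangulation of the real projective plane RP^2.)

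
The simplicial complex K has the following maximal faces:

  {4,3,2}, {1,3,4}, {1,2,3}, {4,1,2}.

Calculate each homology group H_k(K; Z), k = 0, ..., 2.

Take the total order 1 < 2 < 3 < 4 on the vertex set. Then K (dimension 2) consists of the simplices:

  0-simplices (4): [1], [2], [3], [4]
  1-simplices (6): [1,2], [1,3], [1,4], [2,3], [2,4], [3,4]
  2-simplices (4): [1,2,3], [1,2,4], [1,3,4], [2,3,4]

so the chain groups are C_0 ≅ Z^4, C_1 ≅ Z^6, C_2 ≅ Z^4.

∂_1: C_1 → C_0 sends each edge [p,q] (with p < q) to q − p. For instance
  ∂[2,4] = [4] − [2].
As a 4×6 matrix over Z this has rank 3, with invariant factors (1,1,1).

Boundary ∂_2: C_2 → C_1 sends each 2-simplex [p,q,r] to [q,r] − [p,r] + [p,q]. For instance
  ∂[2,3,4] = [3,4] − [2,4] + [2,3],
  ∂[1,2,3] = [2,3] − [1,3] + [1,2].
The resulting 6×4 matrix has rank 3, and its Smith normal form has invariant factors (1,1,1).

Now H_k = ker ∂_k / im ∂_{k+1}, so:

  H_0: rank C_0 − rank ∂_1 = 4 − 3 = 1, and the invariant factors of ∂_1 are all 1, so H_0 = Z.
  H_1: rank ker ∂_1 − rank ∂_2 = (6 − 3) − 3 = 0, and the invariant factors of ∂_2 are all 1, so H_1 = 0.
  H_2: rank ker ∂_2 − rank ∂_3 = (4 − 3) − 0 = 1, and there is no ∂_3, so H_2 = Z.

As a check, the Euler characteristic is 4 − 6 + 4 = 2, which agrees with 1 − 0 + 1 = 2.

H_0 ≅ Z,  H_1 = 0,  H_2 ≅ Z.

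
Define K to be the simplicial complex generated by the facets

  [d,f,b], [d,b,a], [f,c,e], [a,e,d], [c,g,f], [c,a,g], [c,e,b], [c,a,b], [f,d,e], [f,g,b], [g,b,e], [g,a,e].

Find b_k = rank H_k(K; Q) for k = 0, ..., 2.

Fix the vertex order a < b < c < d < e < f < g and write every simplex with vertices in increasing order. Then dim K = 2 and the simplices of K are:

  0-simplices (7): a, b, c, d, e, f, g
  1-simplices (18): ab, ac, ad, ae, ag, bc, bd, be, bf, bg, ce, cf, cg, de, df, ef, eg, fg
  2-simplices (12): abc, abd, acg, ade, aeg, bce, bdf, beg, bfg, cef, cfg, def

Hence C_0 ≅ Z^7, C_1 ≅ Z^18, C_2 ≅ Z^12.

∂_1: C_1 → C_0 maps an edge to its endpoints' difference, ∂[p,q] = q − p.
This gives a 7×18 integer matrix of rank 6; reducing to Smith normal form yields diagonal entries (1,1,1,1,1,1).

Boundary ∂_2: C_2 → C_1 sends each 2-simplex [p,q,r] to [q,r] − [p,r] + [p,q]. For instance
  ∂bfg = fg − bg + bf,
  ∂acg = cg − ag + ac.
This gives a 18×12 integer matrix of rank 12; reducing to Smith normal form yields diagonal entries (1,1,1,1,1,1,1,1,1,1,1,2).

Now H_k = ker ∂_k / im ∂_{k+1}, so:

  H_0: rank C_0 − rank ∂_1 = 7 − 6 = 1, and the invariant factors of ∂_1 are all 1, so H_0 = Z.
  H_1: rank ker ∂_1 − rank ∂_2 = (18 − 6) − 12 = 0, and ∂_2 has invariant factor 2 > 1, so H_1 = Z/2Z.
  H_2: rank ker ∂_2 − rank ∂_3 = (12 − 12) − 0 = 0, and there is no ∂_3, so H_2 = 0.

Hence the Betti numbers are b_0 = 1, b_1 = 0, b_2 = 0.

b_0 = 1, b_1 = 0, b_2 = 0.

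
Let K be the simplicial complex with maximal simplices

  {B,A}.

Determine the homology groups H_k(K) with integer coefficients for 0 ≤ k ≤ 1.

Take the total order A < B on the vertex set. Then K (dimension 1) consists of the simplices:

  0-simplices (2): A, B
  1-simplices (1): AB

giving chain groups C_0 ≅ Z^2, C_1 ≅ Z^1.

The boundary map ∂_1: C_1 → C_0 is given by ∂[p,q] = [q] − [p]. For instance
  ∂AB = B − A.
As a 2×1 matrix over Z this has rank 1, with invariant factors (1).

Now H_k = ker ∂_k / im ∂_{k+1}, so:

  H_0: rank C_0 − rank ∂_1 = 2 − 1 = 1, and the invariant factors of ∂_1 are all 1, so H_0 = Z.
  H_1: rank ker ∂_1 − rank ∂_2 = (1 − 1) − 0 = 0, and there is no ∂_2, so H_1 = 0.

H_0 = Z,  H_1 = 0.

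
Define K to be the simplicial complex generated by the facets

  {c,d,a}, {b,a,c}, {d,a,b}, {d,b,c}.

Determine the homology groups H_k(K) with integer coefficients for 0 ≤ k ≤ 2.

We work with the vertex ordering a < b < c < d. The simplices of K, each written with vertices in increasing order, are:

  0-simplices (4): a, b, c, d
  1-simplices (6): ab, ac, ad, bc, bd, cd
  2-simplices (4): abc, abd, acd, bcd

Hence C_0 ≅ Z^4, C_1 ≅ Z^6, C_2 ≅ Z^4.

Boundary ∂_1: C_1 → C_0 is given by ∂[p,q] = [q] − [p].
The 4×6 boundary matrix has rank 3 and Smith normal form diag(1,1,1).

The boundary map ∂_2: C_2 → C_1 maps a triangle to the signed sum of its edges. For instance
  ∂bcd = cd − bd + bc,
  ∂acd = cd − ad + ac.
This gives a 6×4 integer matrix of rank 3; reducing to Smith normal form yields diagonal entries (1,1,1).

Reading off H_k = ker ∂_k / im ∂_{k+1}:

  H_0: rank C_0 − rank ∂_1 = 4 − 3 = 1, and the invariant factors of ∂_1 are all 1, so H_0 ≅ Z.
  H_1: rank ker ∂_1 − rank ∂_2 = (6 − 3) − 3 = 0, and the invariant factors of ∂_2 are all 1, so H_1 ≅ 0.
  H_2: rank ker ∂_2 − rank ∂_3 = (4 − 3) − 0 = 1, and there is no ∂_3, so H_2 ≅ Z.

(K is a triangulation of the 2-sphere S^2.)

H_0 ≅ Z,  H_1 = 0,  H_2 ≅ Z.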